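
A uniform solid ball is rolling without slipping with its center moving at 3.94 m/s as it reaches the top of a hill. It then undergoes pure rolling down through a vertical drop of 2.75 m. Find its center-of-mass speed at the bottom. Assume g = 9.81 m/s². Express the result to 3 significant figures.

v ≈ 7.35 m/s

The moment of inertia is (2/5)MR², giving k ≡ I/(MR²) = 0.4.
Pure rolling means v = ωR; then KE = ½Mv² + ½I(v/R)² = ½(1+k)Mv² = (7/10)Mv².
Conserving energy between top and bottom: (7/10)Mv² = (7/10)Mv₀² + Mgh, hence v² = v₀² + 2gh/(1+k).
v = √(3.94² + 2×9.81×2.75/1.4) = √54.06 ≈ 7.35 m/s.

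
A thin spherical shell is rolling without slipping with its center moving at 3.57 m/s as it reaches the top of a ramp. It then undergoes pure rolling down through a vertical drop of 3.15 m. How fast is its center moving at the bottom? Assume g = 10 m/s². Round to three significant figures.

v ≈ 7.11 m/s

For this body I = (2/3)MR², i.e. k = I/(MR²) = 2/3.
Rolling without slipping gives ω = v/R, so the total kinetic energy is ½Mv² + ½Iω² = ½(1+k)Mv² = (5/6)Mv².
Conserving energy between top and bottom: (5/6)Mv² = (5/6)Mv₀² + Mgh, hence v² = v₀² + 2gh/(1+k).
v = √(3.57² + 2×10×3.15/1.667) = √50.54 ≈ 7.11 m/s.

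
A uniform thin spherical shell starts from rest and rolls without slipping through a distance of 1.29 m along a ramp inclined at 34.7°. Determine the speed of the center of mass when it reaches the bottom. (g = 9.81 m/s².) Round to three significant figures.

Here I = (2/3)MR², so the shape factor k = I/(MR²) = 2/3.
Pure rolling means v = ωR; then KE = ½Mv² + ½I(v/R)² = ½(1+k)Mv² = (5/6)Mv².
The vertical drop is h = L sinθ = 1.29 × sin34.7° = 0.7344 m.
Setting Mgh = (5/6)Mv² gives v = √(2gh/(1+k)) = √(2·9.81·0.7344/1.667) ≈ 2.94 m/s.

v ≈ 2.94 m/s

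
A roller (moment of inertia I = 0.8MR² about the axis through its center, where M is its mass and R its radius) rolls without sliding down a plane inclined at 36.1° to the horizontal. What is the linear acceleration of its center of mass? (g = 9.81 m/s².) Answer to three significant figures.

For this body I = 0.8MR², i.e. k = I/(MR²) = 0.8.
Translational: Mg sinθ − f = Ma. Rotational about the CM: fR = Iα = kMRa, so f = kMa.
Eliminating f: Mg sinθ = (1+k)Ma, so a = g sinθ/(1+k) = 9.81 × sin36.1° / 1.8 ≈ 3.21 m/s².

a ≈ 3.21 m/s²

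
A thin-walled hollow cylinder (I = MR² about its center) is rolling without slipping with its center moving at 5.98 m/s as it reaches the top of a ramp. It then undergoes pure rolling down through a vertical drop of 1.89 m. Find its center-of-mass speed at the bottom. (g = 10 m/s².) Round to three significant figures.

Here I = MR², so the shape factor k = I/(MR²) = 1.
Pure rolling means v = ωR; then KE = ½Mv² + ½I(v/R)² = ½(1+k)Mv² = Mv².
Energy conservation: Mv₀² + Mgh = Mv², so v² = v₀² + 2gh/(1+k).
v = √(5.98² + 2×10×1.89/2) = √54.66 ≈ 7.39 m/s.

v ≈ 7.39 m/s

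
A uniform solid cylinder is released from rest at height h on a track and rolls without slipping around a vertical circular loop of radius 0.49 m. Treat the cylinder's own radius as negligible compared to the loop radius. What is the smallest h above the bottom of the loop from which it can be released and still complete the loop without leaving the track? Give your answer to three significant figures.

With I = (1/2)MR², the ratio k = I/(MR²) is 0.5.
At the top, contact is just lost when gravity alone supplies the centripetal force: Mg = Mv_top²/r, i.e. v_top² = gr.
With ω = v/R, the kinetic energy at speed v is ½(1+k)Mv² = (3/4)Mv².
Energy conservation from release (height h) to the top (height 2r): Mgh = Mg(2r) + (3/4)M·gr.
Thus h_min = 2r + (1+k)r/2 = r(2 + 1.5/2) = 0.49 × 2.75 ≈ 1.35 m.

h_min ≈ 1.35 m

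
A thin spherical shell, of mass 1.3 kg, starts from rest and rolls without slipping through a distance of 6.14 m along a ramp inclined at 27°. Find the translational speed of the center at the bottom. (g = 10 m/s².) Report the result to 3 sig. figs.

v ≈ 5.78 m/s

For this body I = (2/3)MR², i.e. k = I/(MR²) = 2/3.
Since it rolls without slipping, ω = v/R and KE = ½Mv² + ½Iω² = ½(1+k)Mv² = (5/6)Mv².
The vertical drop is h = L sinθ = 6.14 × sin27° = 2.788 m.
Energy conservation: Mgh = (5/6)Mv², so v = √(2gh/(1+k)) = √(2 × 10 × 2.788 / 1.667) ≈ 5.78 m/s.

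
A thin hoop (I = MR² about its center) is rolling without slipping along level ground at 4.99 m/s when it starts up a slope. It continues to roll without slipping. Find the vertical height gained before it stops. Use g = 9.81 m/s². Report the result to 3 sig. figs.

h ≈ 2.54 m

With I = MR², the ratio k = I/(MR²) is 1.
Since it rolls without slipping, ω = v/R and KE = ½Mv² + ½Iω² = ½(1+k)Mv² = Mv².
All of this converts to potential energy at the highest point: Mv₀² = Mgh.
Thus h = (1+k)v₀²/(2g) = 2 × 4.99² / (2 × 9.81) ≈ 2.54 m.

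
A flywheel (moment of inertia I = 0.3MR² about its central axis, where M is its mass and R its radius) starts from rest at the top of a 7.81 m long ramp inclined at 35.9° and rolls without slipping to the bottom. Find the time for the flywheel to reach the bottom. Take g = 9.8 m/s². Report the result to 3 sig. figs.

The moment of inertia is 0.3MR², giving k ≡ I/(MR²) = 0.3.
Newton's second law down the slope: Mg sinθ − f = Ma. The torque equation fR = Iα (with α = a/R) gives f = kMa.
Hence a = g sinθ/(1+k) = 9.8×sin35.9°/1.3 = 4.42 m/s².
Starting from rest, L = ½at², so t = √(2L/a) = √(2×7.81/4.42) ≈ 1.88 s.

t ≈ 1.88 s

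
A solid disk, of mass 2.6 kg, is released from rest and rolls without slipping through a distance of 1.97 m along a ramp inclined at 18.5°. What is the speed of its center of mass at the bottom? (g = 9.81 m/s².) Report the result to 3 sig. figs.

v ≈ 2.86 m/s

The moment of inertia is (1/2)MR², giving k ≡ I/(MR²) = 0.5.
Pure rolling means v = ωR; then KE = ½Mv² + ½I(v/R)² = ½(1+k)Mv² = (3/4)Mv².
The vertical drop is h = L sinθ = 1.97 × sin18.5° = 0.6251 m.
Setting Mgh = (3/4)Mv² gives v = √(2gh/(1+k)) = √(2·9.81·0.6251/1.5) ≈ 2.86 m/s.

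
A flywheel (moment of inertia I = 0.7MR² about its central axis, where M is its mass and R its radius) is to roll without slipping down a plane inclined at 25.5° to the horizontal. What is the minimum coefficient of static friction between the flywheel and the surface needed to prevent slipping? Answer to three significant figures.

For this body I = 0.7MR², i.e. k = I/(MR²) = 0.7.
Translational: Mg sinθ − f = Ma. Rotational about the CM: fR = Iα = kMRa, so f = kMa.
These give a = g sinθ/(1+k) and the required friction f = kMg sinθ/(1+k).
The normal force is N = Mg cosθ, so μ_min = f/N = k tanθ/(1+k).
μ_min = 0.7 × tan25.5° / 1.7 ≈ 0.196.

μ_min ≈ 0.196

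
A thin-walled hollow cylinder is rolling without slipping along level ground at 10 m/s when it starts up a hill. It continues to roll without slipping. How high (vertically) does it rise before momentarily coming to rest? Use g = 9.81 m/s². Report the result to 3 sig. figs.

h ≈ 10.2 m

For this body I = MR², i.e. k = I/(MR²) = 1.
The rolling condition ω = v/R makes the rotational term ½I(v/R)² = ½kMv², so KE_total = ½(1+k)Mv² = Mv².
At the top the kinetic energy is zero, so Mv₀² = Mgh.
Thus h = (1+k)v₀²/(2g) = 2 × 10² / (2 × 9.81) ≈ 10.2 m.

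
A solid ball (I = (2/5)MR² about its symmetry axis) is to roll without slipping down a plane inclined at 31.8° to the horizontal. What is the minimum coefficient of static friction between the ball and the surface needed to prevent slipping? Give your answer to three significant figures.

μ_min ≈ 0.177

For this body I = (2/5)MR², i.e. k = I/(MR²) = 0.4.
Translational: Mg sinθ − f = Ma. Rotational about the CM: fR = Iα = kMRa, so f = kMa.
These give a = g sinθ/(1+k) and the required friction f = kMg sinθ/(1+k).
With N = Mg cosθ, the no-slip condition f ≤ μN gives μ_min = f/N = k tanθ/(1+k).
μ_min = 0.4 × tan31.8° / 1.4 ≈ 0.177.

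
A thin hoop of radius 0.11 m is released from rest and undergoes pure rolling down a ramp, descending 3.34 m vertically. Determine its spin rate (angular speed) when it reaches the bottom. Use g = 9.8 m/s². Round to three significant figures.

ω ≈ 52.0 rad/s

Here I = MR², so the shape factor k = I/(MR²) = 1.
The rolling condition ω = v/R makes the rotational term ½I(v/R)² = ½kMv², so KE_total = ½(1+k)Mv² = Mv².
Energy conservation Mgh = ½(1+k)Mv² gives v = √(2gh/(1+k)) = √(2 × 9.8 × 3.34 / 2) = 5.721 m/s.
Then ω = v/R = 5.721 / 0.11 ≈ 52.0 rad/s.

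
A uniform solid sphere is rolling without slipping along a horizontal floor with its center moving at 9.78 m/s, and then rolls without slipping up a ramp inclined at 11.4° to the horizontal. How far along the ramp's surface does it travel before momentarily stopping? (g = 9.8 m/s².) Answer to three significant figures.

The moment of inertia is (2/5)MR², giving k ≡ I/(MR²) = 0.4.
Rolling without slipping gives ω = v/R, so the total kinetic energy is ½Mv² + ½Iω² = ½(1+k)Mv² = (7/10)Mv².
Setting this equal to Mgh gives the vertical rise h = (1+k)v₀²/(2g) = 1.4×9.78²/(2×9.8) = 6.832 m.
The distance along the slope is d = h/sinθ = 6.832/sin11.4° ≈ 34.6 m.

d ≈ 34.6 m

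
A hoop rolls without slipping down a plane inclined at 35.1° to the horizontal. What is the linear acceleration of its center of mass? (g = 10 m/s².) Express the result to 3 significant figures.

a ≈ 2.88 m/s²

For this body I = MR², i.e. k = I/(MR²) = 1.
Newton's second law down the slope: Mg sinθ − f = Ma. The torque equation fR = Iα (with α = a/R) gives f = kMa.
Eliminating f: Mg sinθ = (1+k)Ma, so a = g sinθ/(1+k) = 10 × sin35.1° / 2 ≈ 2.88 m/s².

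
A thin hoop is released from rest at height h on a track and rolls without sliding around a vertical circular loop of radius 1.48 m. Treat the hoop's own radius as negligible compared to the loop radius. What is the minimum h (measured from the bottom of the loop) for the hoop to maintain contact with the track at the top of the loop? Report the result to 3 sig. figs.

h_min ≈ 4.44 m

With I = MR², the ratio k = I/(MR²) is 1.
At the top, contact is just lost when gravity alone supplies the centripetal force: Mg = Mv_top²/r, i.e. v_top² = gr.
With ω = v/R, the kinetic energy at speed v is ½(1+k)Mv² = Mv².
Energy conservation from release (height h) to the top (height 2r): Mgh = Mg(2r) + M·gr.
Thus h_min = 2r + (1+k)r/2 = r(2 + 2/2) = 1.48 × 3 ≈ 4.44 m.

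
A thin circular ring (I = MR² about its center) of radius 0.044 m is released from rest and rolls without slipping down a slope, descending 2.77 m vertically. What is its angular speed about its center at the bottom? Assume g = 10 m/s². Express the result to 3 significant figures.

With I = MR², the ratio k = I/(MR²) is 1.
Since it rolls without slipping, ω = v/R and KE = ½Mv² + ½Iω² = ½(1+k)Mv² = Mv².
Energy conservation Mgh = ½(1+k)Mv² gives v = √(2gh/(1+k)) = √(2 × 10 × 2.77 / 2) = 5.263 m/s.
Then ω = v/R = 5.263 / 0.044 ≈ 120 rad/s.

ω ≈ 120 rad/s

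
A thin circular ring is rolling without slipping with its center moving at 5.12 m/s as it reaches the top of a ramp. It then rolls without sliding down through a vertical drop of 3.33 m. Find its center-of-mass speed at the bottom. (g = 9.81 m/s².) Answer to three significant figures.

v ≈ 7.67 m/s

With I = MR², the ratio k = I/(MR²) is 1.
Pure rolling means v = ωR; then KE = ½Mv² + ½I(v/R)² = ½(1+k)Mv² = Mv².
Energy conservation: Mv₀² + Mgh = Mv², so v² = v₀² + 2gh/(1+k).
v = √(5.12² + 2×9.81×3.33/2) = √58.88 ≈ 7.67 m/s.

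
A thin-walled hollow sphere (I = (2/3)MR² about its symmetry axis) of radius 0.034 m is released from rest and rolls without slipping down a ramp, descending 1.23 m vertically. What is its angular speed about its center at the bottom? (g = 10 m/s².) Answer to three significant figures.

For this body I = (2/3)MR², i.e. k = I/(MR²) = 2/3.
The rolling condition ω = v/R makes the rotational term ½I(v/R)² = ½kMv², so KE_total = ½(1+k)Mv² = (5/6)Mv².
Energy conservation Mgh = ½(1+k)Mv² gives v = √(2gh/(1+k)) = √(2 × 10 × 1.23 / 1.667) = 3.842 m/s.
Then ω = v/R = 3.842 / 0.034 ≈ 113 rad/s.

ω ≈ 113 rad/s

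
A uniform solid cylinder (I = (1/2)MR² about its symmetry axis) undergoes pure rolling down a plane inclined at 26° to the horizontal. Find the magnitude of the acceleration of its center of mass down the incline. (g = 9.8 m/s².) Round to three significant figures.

a ≈ 2.86 m/s²

The moment of inertia is (1/2)MR², giving k ≡ I/(MR²) = 0.5.
Newton's second law down the slope: Mg sinθ − f = Ma. The torque equation fR = Iα (with α = a/R) gives f = kMa.
Eliminating f: Mg sinθ = (1+k)Ma, so a = g sinθ/(1+k) = 9.8 × sin26° / 1.5 ≈ 2.86 m/s².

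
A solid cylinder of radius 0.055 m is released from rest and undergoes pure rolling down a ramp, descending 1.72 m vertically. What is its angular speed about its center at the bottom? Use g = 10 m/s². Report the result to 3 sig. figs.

ω ≈ 87.1 rad/s

Here I = (1/2)MR², so the shape factor k = I/(MR²) = 0.5.
Since it rolls without slipping, ω = v/R and KE = ½Mv² + ½Iω² = ½(1+k)Mv² = (3/4)Mv².
Energy conservation Mgh = ½(1+k)Mv² gives v = √(2gh/(1+k)) = √(2 × 10 × 1.72 / 1.5) = 4.789 m/s.
Then ω = v/R = 4.789 / 0.055 ≈ 87.1 rad/s.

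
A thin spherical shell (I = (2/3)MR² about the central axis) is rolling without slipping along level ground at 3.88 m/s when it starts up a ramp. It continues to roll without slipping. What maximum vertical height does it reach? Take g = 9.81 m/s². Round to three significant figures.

h ≈ 1.28 m

With I = (2/3)MR², the ratio k = I/(MR²) is 2/3.
Since it rolls without slipping, ω = v/R and KE = ½Mv² + ½Iω² = ½(1+k)Mv² = (5/6)Mv².
At the top the kinetic energy is zero, so (5/6)Mv₀² = Mgh.
Thus h = (1+k)v₀²/(2g) = 1.667 × 3.88² / (2 × 9.81) ≈ 1.28 m.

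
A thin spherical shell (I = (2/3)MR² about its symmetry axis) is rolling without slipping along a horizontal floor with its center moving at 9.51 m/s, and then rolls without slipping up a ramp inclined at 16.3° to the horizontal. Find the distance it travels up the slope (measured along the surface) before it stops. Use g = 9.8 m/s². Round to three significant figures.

d ≈ 27.4 m

With I = (2/3)MR², the ratio k = I/(MR²) is 2/3.
Since it rolls without slipping, ω = v/R and KE = ½Mv² + ½Iω² = ½(1+k)Mv² = (5/6)Mv².
Setting this equal to Mgh gives the vertical rise h = (1+k)v₀²/(2g) = 1.667×9.51²/(2×9.8) = 7.69 m.
Along the incline, d = h/sinθ = 7.69/sin16.3° ≈ 27.4 m.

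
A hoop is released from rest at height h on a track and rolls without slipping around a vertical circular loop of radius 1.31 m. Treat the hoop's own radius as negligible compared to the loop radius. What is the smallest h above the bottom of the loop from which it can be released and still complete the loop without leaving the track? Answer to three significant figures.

The moment of inertia is MR², giving k ≡ I/(MR²) = 1.
At the top, contact is just lost when gravity alone supplies the centripetal force: Mg = Mv_top²/r, i.e. v_top² = gr.
With ω = v/R, the kinetic energy at speed v is ½(1+k)Mv² = Mv².
Energy conservation from release (height h) to the top (height 2r): Mgh = Mg(2r) + M·gr.
Thus h_min = 2r + (1+k)r/2 = r(2 + 2/2) = 1.31 × 3 ≈ 3.93 m.

h_min ≈ 3.93 m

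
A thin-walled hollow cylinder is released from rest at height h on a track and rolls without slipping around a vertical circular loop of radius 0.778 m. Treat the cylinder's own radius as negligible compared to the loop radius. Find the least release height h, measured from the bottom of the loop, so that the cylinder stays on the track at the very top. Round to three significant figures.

h_min ≈ 2.33 m

For this body I = MR², i.e. k = I/(MR²) = 1.
At the top of the loop, the minimum-contact condition is Mg = Mv_top²/r, so v_top² = gr.
With ω = v/R, the kinetic energy at speed v is ½(1+k)Mv² = Mv².
Energy conservation from release (height h) to the top (height 2r): Mgh = Mg(2r) + M·gr.
Thus h_min = 2r + (1+k)r/2 = r(2 + 2/2) = 0.778 × 3 ≈ 2.33 m.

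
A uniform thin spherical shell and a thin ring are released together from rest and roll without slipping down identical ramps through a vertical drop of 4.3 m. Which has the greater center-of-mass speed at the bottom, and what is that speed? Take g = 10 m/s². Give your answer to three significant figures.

the uniform thin spherical shell, at v ≈ 7.18 m/s

For rolling without slipping, Mgh = ½(1+k)Mv² where k = I/(MR²), so v = √(2gh/(1+k)).
Uniform thin spherical shell: k = 2/3, giving v = √(2×10×4.3/1.667) = 7.183 m/s.
Thin ring: k = 1, giving v = √(2×10×4.3/2) = 6.557 m/s.
The smaller k wins: the uniform thin spherical shell, at ≈ 7.18 m/s.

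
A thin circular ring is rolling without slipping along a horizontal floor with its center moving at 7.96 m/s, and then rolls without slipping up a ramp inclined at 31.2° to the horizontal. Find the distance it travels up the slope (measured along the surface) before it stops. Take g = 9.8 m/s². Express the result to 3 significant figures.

d ≈ 12.5 m

For this body I = MR², i.e. k = I/(MR²) = 1.
Since it rolls without slipping, ω = v/R and KE = ½Mv² + ½Iω² = ½(1+k)Mv² = Mv².
Setting this equal to Mgh gives the vertical rise h = (1+k)v₀²/(2g) = 2×7.96²/(2×9.8) = 6.465 m.
The distance along the slope is d = h/sinθ = 6.465/sin31.2° ≈ 12.5 m.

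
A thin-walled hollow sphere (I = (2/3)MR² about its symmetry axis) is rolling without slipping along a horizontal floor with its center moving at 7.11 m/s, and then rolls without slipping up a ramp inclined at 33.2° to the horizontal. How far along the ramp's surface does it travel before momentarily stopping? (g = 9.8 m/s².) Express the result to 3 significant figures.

d ≈ 7.85 m

The moment of inertia is (2/3)MR², giving k ≡ I/(MR²) = 2/3.
Rolling without slipping gives ω = v/R, so the total kinetic energy is ½Mv² + ½Iω² = ½(1+k)Mv² = (5/6)Mv².
Setting this equal to Mgh gives the vertical rise h = (1+k)v₀²/(2g) = 1.667×7.11²/(2×9.8) = 4.299 m.
The distance along the slope is d = h/sinθ = 4.299/sin33.2° ≈ 7.85 m.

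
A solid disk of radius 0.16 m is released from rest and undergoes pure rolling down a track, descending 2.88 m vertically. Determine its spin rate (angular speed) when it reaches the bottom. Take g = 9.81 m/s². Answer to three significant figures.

ω ≈ 38.4 rad/s

With I = (1/2)MR², the ratio k = I/(MR²) is 0.5.
Rolling without slipping gives ω = v/R, so the total kinetic energy is ½Mv² + ½Iω² = ½(1+k)Mv² = (3/4)Mv².
Energy conservation Mgh = ½(1+k)Mv² gives v = √(2gh/(1+k)) = √(2 × 9.81 × 2.88 / 1.5) = 6.138 m/s.
The angular speed follows from ω = v/R = 6.138/0.16 ≈ 38.4 rad/s.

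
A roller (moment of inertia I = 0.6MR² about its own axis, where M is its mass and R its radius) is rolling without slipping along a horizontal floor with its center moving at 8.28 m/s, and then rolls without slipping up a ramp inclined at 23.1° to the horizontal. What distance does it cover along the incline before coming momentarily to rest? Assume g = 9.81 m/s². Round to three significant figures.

d ≈ 14.3 m

The moment of inertia is 0.6MR², giving k ≡ I/(MR²) = 0.6.
Rolling without slipping gives ω = v/R, so the total kinetic energy is ½Mv² + ½Iω² = ½(1+k)Mv² = (4/5)Mv².
Setting this equal to Mgh gives the vertical rise h = (1+k)v₀²/(2g) = 1.6×8.28²/(2×9.81) = 5.591 m.
Along the incline, d = h/sinθ = 5.591/sin23.1° ≈ 14.3 m.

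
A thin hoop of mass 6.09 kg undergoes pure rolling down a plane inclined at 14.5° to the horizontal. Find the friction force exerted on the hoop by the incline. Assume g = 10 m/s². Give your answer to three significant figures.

f ≈ 7.62 N

For this body I = MR², i.e. k = I/(MR²) = 1.
Along the incline Mg sinθ − f = Ma, and torque about the center fR = Iα = kMR²(a/R) gives f = kMa.
Combining, a = g sinθ/(1+k) and f = kMa = kMg sinθ/(1+k).
f = 1 × 6.09 × 10 × sin14.5° / 2 ≈ 7.62 N.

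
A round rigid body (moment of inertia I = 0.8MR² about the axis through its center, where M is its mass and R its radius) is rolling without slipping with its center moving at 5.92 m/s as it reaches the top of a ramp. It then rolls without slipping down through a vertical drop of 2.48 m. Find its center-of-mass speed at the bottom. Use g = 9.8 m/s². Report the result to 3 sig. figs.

v ≈ 7.88 m/s

For this body I = 0.8MR², i.e. k = I/(MR²) = 0.8.
Rolling without slipping gives ω = v/R, so the total kinetic energy is ½Mv² + ½Iω² = ½(1+k)Mv² = (9/10)Mv².
Energy conservation: (9/10)Mv₀² + Mgh = (9/10)Mv², so v² = v₀² + 2gh/(1+k).
v = √(5.92² + 2×9.8×2.48/1.8) = √62.05 ≈ 7.88 m/s.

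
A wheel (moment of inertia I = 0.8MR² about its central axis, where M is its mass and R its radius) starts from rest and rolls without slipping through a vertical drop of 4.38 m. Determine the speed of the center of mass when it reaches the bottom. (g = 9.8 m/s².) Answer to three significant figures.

v ≈ 6.91 m/s

With I = 0.8MR², the ratio k = I/(MR²) is 0.8.
The rolling condition ω = v/R makes the rotational term ½I(v/R)² = ½kMv², so KE_total = ½(1+k)Mv² = (9/10)Mv².
Setting Mgh = (9/10)Mv² gives v = √(2gh/(1+k)) = √(2·9.8·4.38/1.8) ≈ 6.91 m/s.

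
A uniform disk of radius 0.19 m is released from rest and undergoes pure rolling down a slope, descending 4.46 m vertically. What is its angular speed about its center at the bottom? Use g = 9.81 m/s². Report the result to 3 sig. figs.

Here I = (1/2)MR², so the shape factor k = I/(MR²) = 0.5.
Pure rolling means v = ωR; then KE = ½Mv² + ½I(v/R)² = ½(1+k)Mv² = (3/4)Mv².
Energy conservation Mgh = ½(1+k)Mv² gives v = √(2gh/(1+k)) = √(2 × 9.81 × 4.46 / 1.5) = 7.638 m/s.
Then ω = v/R = 7.638 / 0.19 ≈ 40.2 rad/s.

ω ≈ 40.2 rad/s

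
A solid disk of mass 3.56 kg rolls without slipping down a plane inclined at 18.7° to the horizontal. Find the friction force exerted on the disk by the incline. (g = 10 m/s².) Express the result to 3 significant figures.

With I = (1/2)MR², the ratio k = I/(MR²) is 0.5.
Along the incline Mg sinθ − f = Ma, and torque about the center fR = Iα = kMR²(a/R) gives f = kMa.
Combining, a = g sinθ/(1+k) and f = kMa = kMg sinθ/(1+k).
f = 0.5 × 3.56 × 10 × sin18.7° / 1.5 ≈ 3.80 N.

f ≈ 3.80 N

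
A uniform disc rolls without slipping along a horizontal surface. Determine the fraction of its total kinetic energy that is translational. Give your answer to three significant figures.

The moment of inertia is (1/2)MR², giving k ≡ I/(MR²) = 0.5.
Since ω = v/R, the translational part is ½Mv² and the rotational part is ½I(v/R)² = ½kMv²; the total is ½(1+k)Mv².
The translational fraction is therefore 1/(1+k) = 1/1.5 ≈ 0.667.

fraction ≈ 0.667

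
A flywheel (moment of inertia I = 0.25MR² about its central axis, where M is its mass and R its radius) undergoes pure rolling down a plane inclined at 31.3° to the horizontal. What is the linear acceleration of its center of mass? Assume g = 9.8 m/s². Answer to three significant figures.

The moment of inertia is 0.25MR², giving k ≡ I/(MR²) = 0.25.
Newton's second law down the slope: Mg sinθ − f = Ma. The torque equation fR = Iα (with α = a/R) gives f = kMa.
Eliminating f: Mg sinθ = (1+k)Ma, so a = g sinθ/(1+k) = 9.8 × sin31.3° / 1.25 ≈ 4.07 m/s².

a ≈ 4.07 m/s²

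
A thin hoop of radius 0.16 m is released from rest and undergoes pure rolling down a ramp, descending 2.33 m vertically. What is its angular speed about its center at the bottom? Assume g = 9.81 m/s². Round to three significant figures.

With I = MR², the ratio k = I/(MR²) is 1.
Pure rolling means v = ωR; then KE = ½Mv² + ½I(v/R)² = ½(1+k)Mv² = Mv².
Energy conservation Mgh = ½(1+k)Mv² gives v = √(2gh/(1+k)) = √(2 × 9.81 × 2.33 / 2) = 4.781 m/s.
Then ω = v/R = 4.781 / 0.16 ≈ 29.9 rad/s.

ω ≈ 29.9 rad/s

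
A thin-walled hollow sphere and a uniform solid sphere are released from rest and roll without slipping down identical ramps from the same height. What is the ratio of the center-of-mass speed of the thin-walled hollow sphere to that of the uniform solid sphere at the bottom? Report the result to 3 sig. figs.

v_ratio ≈ 0.917

Each satisfies Mgh = ½(1+k)Mv² with k = I/(MR²), so v ∝ 1/√(1+k).
For the thin-walled hollow sphere k = 2/3; for the uniform solid sphere k = 0.4.
v₁/v₂ = √((1+k₂)/(1+k₁)) = √(1.4/1.667) ≈ 0.917.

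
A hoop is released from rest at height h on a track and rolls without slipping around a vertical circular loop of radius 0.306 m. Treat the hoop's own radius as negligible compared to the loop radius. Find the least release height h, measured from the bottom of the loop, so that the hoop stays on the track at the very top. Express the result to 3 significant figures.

Here I = MR², so the shape factor k = I/(MR²) = 1.
At the top of the loop, the minimum-contact condition is Mg = Mv_top²/r, so v_top² = gr.
With ω = v/R, the kinetic energy at speed v is ½(1+k)Mv² = Mv².
Energy conservation from release (height h) to the top (height 2r): Mgh = Mg(2r) + M·gr.
Thus h_min = 2r + (1+k)r/2 = r(2 + 2/2) = 0.306 × 3 ≈ 0.918 m.

h_min ≈ 0.918 m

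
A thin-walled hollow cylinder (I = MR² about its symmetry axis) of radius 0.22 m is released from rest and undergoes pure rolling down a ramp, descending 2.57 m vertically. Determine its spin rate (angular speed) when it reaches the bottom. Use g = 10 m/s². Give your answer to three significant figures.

With I = MR², the ratio k = I/(MR²) is 1.
The rolling condition ω = v/R makes the rotational term ½I(v/R)² = ½kMv², so KE_total = ½(1+k)Mv² = Mv².
Energy conservation Mgh = ½(1+k)Mv² gives v = √(2gh/(1+k)) = √(2 × 10 × 2.57 / 2) = 5.07 m/s.
Then ω = v/R = 5.07 / 0.22 ≈ 23.0 rad/s.

ω ≈ 23.0 rad/s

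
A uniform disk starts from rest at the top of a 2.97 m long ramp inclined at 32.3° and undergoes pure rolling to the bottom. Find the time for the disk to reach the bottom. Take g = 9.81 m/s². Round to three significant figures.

For this body I = (1/2)MR², i.e. k = I/(MR²) = 0.5.
Newton's second law down the slope: Mg sinθ − f = Ma. The torque equation fR = Iα (with α = a/R) gives f = kMa.
Hence a = g sinθ/(1+k) = 9.81×sin32.3°/1.5 = 3.495 m/s².
With constant a from rest, t = √(2L/a) = √(2·2.97/3.495) ≈ 1.30 s.

t ≈ 1.30 s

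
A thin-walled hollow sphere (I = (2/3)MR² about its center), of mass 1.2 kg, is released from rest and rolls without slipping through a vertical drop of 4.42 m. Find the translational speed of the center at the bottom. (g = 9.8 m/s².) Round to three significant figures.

v ≈ 7.21 m/s

The moment of inertia is (2/3)MR², giving k ≡ I/(MR²) = 2/3.
Rolling without slipping gives ω = v/R, so the total kinetic energy is ½Mv² + ½Iω² = ½(1+k)Mv² = (5/6)Mv².
Energy conservation: Mgh = (5/6)Mv², so v = √(2gh/(1+k)) = √(2 × 9.8 × 4.42 / 1.667) ≈ 7.21 m/s.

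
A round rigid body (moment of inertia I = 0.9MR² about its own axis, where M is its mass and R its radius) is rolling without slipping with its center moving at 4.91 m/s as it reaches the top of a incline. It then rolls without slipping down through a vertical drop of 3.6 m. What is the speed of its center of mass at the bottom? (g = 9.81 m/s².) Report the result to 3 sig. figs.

Here I = 0.9MR², so the shape factor k = I/(MR²) = 0.9.
The rolling condition ω = v/R makes the rotational term ½I(v/R)² = ½kMv², so KE_total = ½(1+k)Mv² = (19/20)Mv².
Energy conservation: (19/20)Mv₀² + Mgh = (19/20)Mv², so v² = v₀² + 2gh/(1+k).
v = √(4.91² + 2×9.81×3.6/1.9) = √61.28 ≈ 7.83 m/s.

v ≈ 7.83 m/s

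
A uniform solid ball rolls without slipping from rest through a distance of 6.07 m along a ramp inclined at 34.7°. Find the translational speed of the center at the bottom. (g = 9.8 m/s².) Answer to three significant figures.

With I = (2/5)MR², the ratio k = I/(MR²) is 0.4.
Pure rolling means v = ωR; then KE = ½Mv² + ½I(v/R)² = ½(1+k)Mv² = (7/10)Mv².
The vertical drop is h = L sinθ = 6.07 × sin34.7° = 3.456 m.
Setting Mgh = (7/10)Mv² gives v = √(2gh/(1+k)) = √(2·9.8·3.456/1.4) ≈ 6.96 m/s.

v ≈ 6.96 m/s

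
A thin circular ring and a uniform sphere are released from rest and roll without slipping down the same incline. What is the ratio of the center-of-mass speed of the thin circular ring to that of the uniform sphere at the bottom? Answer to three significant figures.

Each satisfies Mgh = ½(1+k)Mv² with k = I/(MR²), so v ∝ 1/√(1+k).
For the thin circular ring k = 1; for the uniform sphere k = 0.4.
v₁/v₂ = √((1+k₂)/(1+k₁)) = √(1.4/2) ≈ 0.837.

v_ratio ≈ 0.837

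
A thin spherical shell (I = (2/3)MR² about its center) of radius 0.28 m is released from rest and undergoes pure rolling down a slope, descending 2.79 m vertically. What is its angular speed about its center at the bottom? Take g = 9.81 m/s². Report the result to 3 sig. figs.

ω ≈ 20.5 rad/s

For this body I = (2/3)MR², i.e. k = I/(MR²) = 2/3.
Since it rolls without slipping, ω = v/R and KE = ½Mv² + ½Iω² = ½(1+k)Mv² = (5/6)Mv².
Energy conservation Mgh = ½(1+k)Mv² gives v = √(2gh/(1+k)) = √(2 × 9.81 × 2.79 / 1.667) = 5.731 m/s.
The angular speed follows from ω = v/R = 5.731/0.28 ≈ 20.5 rad/s.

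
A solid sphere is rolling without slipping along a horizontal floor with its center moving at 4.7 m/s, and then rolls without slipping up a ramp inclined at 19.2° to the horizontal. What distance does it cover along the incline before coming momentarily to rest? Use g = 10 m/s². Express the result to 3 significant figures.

Here I = (2/5)MR², so the shape factor k = I/(MR²) = 0.4.
Rolling without slipping gives ω = v/R, so the total kinetic energy is ½Mv² + ½Iω² = ½(1+k)Mv² = (7/10)Mv².
Setting this equal to Mgh gives the vertical rise h = (1+k)v₀²/(2g) = 1.4×4.7²/(2×10) = 1.546 m.
Along the incline, d = h/sinθ = 1.546/sin19.2° ≈ 4.70 m.

d ≈ 4.70 m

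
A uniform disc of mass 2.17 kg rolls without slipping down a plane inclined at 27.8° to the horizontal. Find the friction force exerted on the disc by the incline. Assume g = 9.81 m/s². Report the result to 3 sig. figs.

With I = (1/2)MR², the ratio k = I/(MR²) is 0.5.
Translational: Mg sinθ − f = Ma. Rotational about the CM: fR = Iα = kMRa, so f = kMa.
Combining, a = g sinθ/(1+k) and f = kMa = kMg sinθ/(1+k).
f = 0.5 × 2.17 × 9.81 × sin27.8° / 1.5 ≈ 3.31 N.

f ≈ 3.31 N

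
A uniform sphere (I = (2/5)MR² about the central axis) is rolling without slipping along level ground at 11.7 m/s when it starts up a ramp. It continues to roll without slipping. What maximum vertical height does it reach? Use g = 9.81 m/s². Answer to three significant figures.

h ≈ 9.77 m

With I = (2/5)MR², the ratio k = I/(MR²) is 0.4.
Rolling without slipping gives ω = v/R, so the total kinetic energy is ½Mv² + ½Iω² = ½(1+k)Mv² = (7/10)Mv².
All of this converts to potential energy at the highest point: (7/10)Mv₀² = Mgh.
Thus h = (1+k)v₀²/(2g) = 1.4 × 11.7² / (2 × 9.81) ≈ 9.77 m.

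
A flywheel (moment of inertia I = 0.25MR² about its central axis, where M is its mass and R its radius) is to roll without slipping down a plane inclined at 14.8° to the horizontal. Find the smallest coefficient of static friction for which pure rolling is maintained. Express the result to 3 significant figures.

With I = 0.25MR², the ratio k = I/(MR²) is 0.25.
Newton's second law down the slope: Mg sinθ − f = Ma. The torque equation fR = Iα (with α = a/R) gives f = kMa.
These give a = g sinθ/(1+k) and the required friction f = kMg sinθ/(1+k).
The normal force is N = Mg cosθ, so μ_min = f/N = k tanθ/(1+k).
μ_min = 0.25 × tan14.8° / 1.25 ≈ 0.0528.

μ_min ≈ 0.0528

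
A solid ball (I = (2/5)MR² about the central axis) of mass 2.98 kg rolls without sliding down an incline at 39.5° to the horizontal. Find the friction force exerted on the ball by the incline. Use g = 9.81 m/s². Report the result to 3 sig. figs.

The moment of inertia is (2/5)MR², giving k ≡ I/(MR²) = 0.4.
Along the incline Mg sinθ − f = Ma, and torque about the center fR = Iα = kMR²(a/R) gives f = kMa.
Combining, a = g sinθ/(1+k) and f = kMa = kMg sinθ/(1+k).
f = 0.4 × 2.98 × 9.81 × sin39.5° / 1.4 ≈ 5.31 N.

f ≈ 5.31 N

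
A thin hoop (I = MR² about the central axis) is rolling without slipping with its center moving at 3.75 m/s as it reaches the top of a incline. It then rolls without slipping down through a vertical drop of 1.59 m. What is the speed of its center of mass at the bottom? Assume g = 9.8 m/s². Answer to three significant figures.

v ≈ 5.44 m/s

With I = MR², the ratio k = I/(MR²) is 1.
Rolling without slipping gives ω = v/R, so the total kinetic energy is ½Mv² + ½Iω² = ½(1+k)Mv² = Mv².
Energy conservation: Mv₀² + Mgh = Mv², so v² = v₀² + 2gh/(1+k).
v = √(3.75² + 2×9.8×1.59/2) = √29.64 ≈ 5.44 m/s.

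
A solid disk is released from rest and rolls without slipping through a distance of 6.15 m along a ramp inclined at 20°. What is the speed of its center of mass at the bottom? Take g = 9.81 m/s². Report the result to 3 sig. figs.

For this body I = (1/2)MR², i.e. k = I/(MR²) = 0.5.
Rolling without slipping gives ω = v/R, so the total kinetic energy is ½Mv² + ½Iω² = ½(1+k)Mv² = (3/4)Mv².
The vertical drop is h = L sinθ = 6.15 × sin20° = 2.103 m.
Energy conservation: Mgh = (3/4)Mv², so v = √(2gh/(1+k)) = √(2 × 9.81 × 2.103 / 1.5) ≈ 5.25 m/s.

v ≈ 5.25 m/s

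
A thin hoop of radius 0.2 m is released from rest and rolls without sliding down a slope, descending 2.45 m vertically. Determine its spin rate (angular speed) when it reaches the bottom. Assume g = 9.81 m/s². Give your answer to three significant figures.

ω ≈ 24.5 rad/s

Here I = MR², so the shape factor k = I/(MR²) = 1.
The rolling condition ω = v/R makes the rotational term ½I(v/R)² = ½kMv², so KE_total = ½(1+k)Mv² = Mv².
Energy conservation Mgh = ½(1+k)Mv² gives v = √(2gh/(1+k)) = √(2 × 9.81 × 2.45 / 2) = 4.902 m/s.
The angular speed follows from ω = v/R = 4.902/0.2 ≈ 24.5 rad/s.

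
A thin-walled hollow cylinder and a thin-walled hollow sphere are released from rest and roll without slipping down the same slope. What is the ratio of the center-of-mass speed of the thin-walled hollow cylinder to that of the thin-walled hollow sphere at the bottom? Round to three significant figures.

v_ratio ≈ 0.913

Each satisfies Mgh = ½(1+k)Mv² with k = I/(MR²), so v ∝ 1/√(1+k).
For the thin-walled hollow cylinder k = 1; for the thin-walled hollow sphere k = 2/3.
v₁/v₂ = √((1+k₂)/(1+k₁)) = √(1.667/2) ≈ 0.913.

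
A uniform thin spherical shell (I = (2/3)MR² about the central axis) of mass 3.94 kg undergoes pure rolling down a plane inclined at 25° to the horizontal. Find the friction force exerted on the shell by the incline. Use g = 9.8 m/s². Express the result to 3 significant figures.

Here I = (2/3)MR², so the shape factor k = I/(MR²) = 2/3.
Translational: Mg sinθ − f = Ma. Rotational about the CM: fR = Iα = kMRa, so f = kMa.
Combining, a = g sinθ/(1+k) and f = kMa = kMg sinθ/(1+k).
f = (2/3) × 3.94 × 9.8 × sin25° / 1.667 ≈ 6.53 N.

f ≈ 6.53 N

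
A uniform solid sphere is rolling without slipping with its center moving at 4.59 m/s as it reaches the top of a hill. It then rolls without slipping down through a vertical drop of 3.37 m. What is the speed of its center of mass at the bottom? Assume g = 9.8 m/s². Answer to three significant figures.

Here I = (2/5)MR², so the shape factor k = I/(MR²) = 0.4.
Rolling without slipping gives ω = v/R, so the total kinetic energy is ½Mv² + ½Iω² = ½(1+k)Mv² = (7/10)Mv².
Energy conservation: (7/10)Mv₀² + Mgh = (7/10)Mv², so v² = v₀² + 2gh/(1+k).
v = √(4.59² + 2×9.8×3.37/1.4) = √68.25 ≈ 8.26 m/s.

v ≈ 8.26 m/s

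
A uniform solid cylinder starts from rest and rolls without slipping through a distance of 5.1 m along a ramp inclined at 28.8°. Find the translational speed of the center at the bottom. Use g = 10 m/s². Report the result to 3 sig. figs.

v ≈ 5.72 m/s

Here I = (1/2)MR², so the shape factor k = I/(MR²) = 0.5.
Pure rolling means v = ωR; then KE = ½Mv² + ½I(v/R)² = ½(1+k)Mv² = (3/4)Mv².
The vertical drop is h = L sinθ = 5.1 × sin28.8° = 2.457 m.
Setting Mgh = (3/4)Mv² gives v = √(2gh/(1+k)) = √(2·10·2.457/1.5) ≈ 5.72 m/s.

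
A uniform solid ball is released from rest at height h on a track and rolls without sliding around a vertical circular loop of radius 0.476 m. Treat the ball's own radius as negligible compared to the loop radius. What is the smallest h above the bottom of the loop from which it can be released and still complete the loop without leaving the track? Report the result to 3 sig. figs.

h_min ≈ 1.29 m

For this body I = (2/5)MR², i.e. k = I/(MR²) = 0.4.
At the top, contact is just lost when gravity alone supplies the centripetal force: Mg = Mv_top²/r, i.e. v_top² = gr.
With ω = v/R, the kinetic energy at speed v is ½(1+k)Mv² = (7/10)Mv².
Energy conservation from release (height h) to the top (height 2r): Mgh = Mg(2r) + (7/10)M·gr.
Thus h_min = 2r + (1+k)r/2 = r(2 + 1.4/2) = 0.476 × 2.7 ≈ 1.29 m.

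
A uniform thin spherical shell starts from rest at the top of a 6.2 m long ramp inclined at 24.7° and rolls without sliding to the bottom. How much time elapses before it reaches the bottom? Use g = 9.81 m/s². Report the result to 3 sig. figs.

t ≈ 2.25 s

With I = (2/3)MR², the ratio k = I/(MR²) is 2/3.
Along the incline Mg sinθ − f = Ma, and torque about the center fR = Iα = kMR²(a/R) gives f = kMa.
Hence a = g sinθ/(1+k) = 9.81×sin24.7°/1.667 = 2.46 m/s².
Starting from rest, L = ½at², so t = √(2L/a) = √(2×6.2/2.46) ≈ 2.25 s.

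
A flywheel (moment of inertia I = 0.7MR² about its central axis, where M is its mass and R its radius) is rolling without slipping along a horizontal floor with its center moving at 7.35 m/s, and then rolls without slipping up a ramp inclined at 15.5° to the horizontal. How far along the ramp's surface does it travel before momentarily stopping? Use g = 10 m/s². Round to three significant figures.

d ≈ 17.2 m

The moment of inertia is 0.7MR², giving k ≡ I/(MR²) = 0.7.
The rolling condition ω = v/R makes the rotational term ½I(v/R)² = ½kMv², so KE_total = ½(1+k)Mv² = (17/20)Mv².
Setting this equal to Mgh gives the vertical rise h = (1+k)v₀²/(2g) = 1.7×7.35²/(2×10) = 4.592 m.
Along the incline, d = h/sinθ = 4.592/sin15.5° ≈ 17.2 m.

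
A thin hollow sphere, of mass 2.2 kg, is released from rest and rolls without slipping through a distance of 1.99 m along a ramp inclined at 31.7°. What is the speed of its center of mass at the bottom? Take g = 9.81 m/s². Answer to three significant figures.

The moment of inertia is (2/3)MR², giving k ≡ I/(MR²) = 2/3.
Since it rolls without slipping, ω = v/R and KE = ½Mv² + ½Iω² = ½(1+k)Mv² = (5/6)Mv².
The vertical drop is h = L sinθ = 1.99 × sin31.7° = 1.046 m.
Energy conservation: Mgh = (5/6)Mv², so v = √(2gh/(1+k)) = √(2 × 9.81 × 1.046 / 1.667) ≈ 3.51 m/s.

v ≈ 3.51 m/s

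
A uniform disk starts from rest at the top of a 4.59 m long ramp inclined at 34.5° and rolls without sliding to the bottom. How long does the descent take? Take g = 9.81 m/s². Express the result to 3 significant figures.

t ≈ 1.57 s

With I = (1/2)MR², the ratio k = I/(MR²) is 0.5.
Newton's second law down the slope: Mg sinθ − f = Ma. The torque equation fR = Iα (with α = a/R) gives f = kMa.
Hence a = g sinθ/(1+k) = 9.81×sin34.5°/1.5 = 3.704 m/s².
With constant a from rest, t = √(2L/a) = √(2·4.59/3.704) ≈ 1.57 s.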